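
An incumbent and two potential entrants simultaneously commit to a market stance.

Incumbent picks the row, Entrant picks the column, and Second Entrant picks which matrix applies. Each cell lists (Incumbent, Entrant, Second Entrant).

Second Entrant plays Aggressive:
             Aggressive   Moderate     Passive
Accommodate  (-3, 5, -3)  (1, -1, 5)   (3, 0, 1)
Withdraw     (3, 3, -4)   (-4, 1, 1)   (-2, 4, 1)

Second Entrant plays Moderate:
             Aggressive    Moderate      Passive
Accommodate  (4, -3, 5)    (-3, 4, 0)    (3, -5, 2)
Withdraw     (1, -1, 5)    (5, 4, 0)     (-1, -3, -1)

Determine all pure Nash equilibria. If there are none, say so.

Incumbent against (Aggressive, Aggressive): payoffs -3, 3 → best response Withdraw.
Incumbent against (Aggressive, Moderate): payoffs 4, 1 → best response Accommodate.
Incumbent against (Moderate, Aggressive): payoffs 1, -4 → best response Accommodate.
Incumbent against (Moderate, Moderate): payoffs -3, 5 → best response Withdraw.
Incumbent against (Passive, Aggressive): payoffs 3, -2 → best response Accommodate.
Incumbent against (Passive, Moderate): payoffs 3, -1 → best response Accommodate.
Entrant against (Accommodate, Aggressive): payoffs 5, -1, 0 → best response Aggressive.
Entrant against (Accommodate, Moderate): payoffs -3, 4, -5 → best response Moderate.
Entrant against (Withdraw, Aggressive): payoffs 3, 1, 4 → best response Passive.
Entrant against (Withdraw, Moderate): payoffs -1, 4, -3 → best response Moderate.
Second Entrant against (Accommodate, Aggressive): payoffs -3, 5 → best response Moderate.
Second Entrant against (Accommodate, Moderate): payoffs 5, 0 → best response Aggressive.
Second Entrant against (Accommodate, Passive): payoffs 1, 2 → best response Moderate.
Second Entrant against (Withdraw, Aggressive): payoffs -4, 5 → best response Moderate.
Second Entrant against (Withdraw, Moderate): payoffs 1, 0 → best response Aggressive.
Second Entrant against (Withdraw, Passive): payoffs 1, -1 → best response Aggressive.
No profile is a mutual best response for all players.

There is no pure-strategy Nash equilibrium.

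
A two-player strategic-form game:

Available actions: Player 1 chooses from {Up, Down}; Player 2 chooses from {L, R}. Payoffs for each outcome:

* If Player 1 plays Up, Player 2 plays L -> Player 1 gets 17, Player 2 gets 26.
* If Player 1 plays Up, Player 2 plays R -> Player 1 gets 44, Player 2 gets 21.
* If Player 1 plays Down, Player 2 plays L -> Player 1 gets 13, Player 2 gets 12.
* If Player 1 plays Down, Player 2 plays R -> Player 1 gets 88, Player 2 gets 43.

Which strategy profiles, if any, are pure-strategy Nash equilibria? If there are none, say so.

The pure Nash equilibria are (Up, L); (Down, R).

For each strategy profile, look for a profitable unilateral deviation.
(Up, L): Player 1 gets 17, best alternative 13; Player 2 gets 26, best alternative 21. No profitable deviation — NE.
(Up, R): Player 1 can switch to Down (44 → 88). Not NE.
(Down, L): Player 1 can switch to Up (13 → 17). Not NE.
(Down, R): Player 1 gets 88, best alternative 44; Player 2 gets 43, best alternative 12. No profitable deviation — NE.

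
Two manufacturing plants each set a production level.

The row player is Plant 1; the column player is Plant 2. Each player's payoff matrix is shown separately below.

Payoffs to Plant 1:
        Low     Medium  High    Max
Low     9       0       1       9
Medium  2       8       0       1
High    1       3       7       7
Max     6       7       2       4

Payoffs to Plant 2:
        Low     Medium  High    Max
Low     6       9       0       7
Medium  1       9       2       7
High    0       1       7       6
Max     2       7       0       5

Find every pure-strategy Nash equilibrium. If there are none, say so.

Plant 1 against Low: payoffs 9, 2, 1, 6 → best response Low.
Plant 1 against Medium: payoffs 0, 8, 3, 7 → best response Medium.
Plant 1 against High: payoffs 1, 0, 7, 2 → best response High.
Plant 1 against Max: payoffs 9, 1, 7, 4 → best response Low.
Plant 2 against Low: payoffs 6, 9, 0, 7 → best response Medium.
Plant 2 against Medium: payoffs 1, 9, 2, 7 → best response Medium.
Plant 2 against High: payoffs 0, 1, 7, 6 → best response High.
Plant 2 against Max: payoffs 2, 7, 0, 5 → best response Medium.
Mutual best responses: (Medium, Medium); (High, High).

The pure Nash equilibria are (Medium, Medium) and (High, High).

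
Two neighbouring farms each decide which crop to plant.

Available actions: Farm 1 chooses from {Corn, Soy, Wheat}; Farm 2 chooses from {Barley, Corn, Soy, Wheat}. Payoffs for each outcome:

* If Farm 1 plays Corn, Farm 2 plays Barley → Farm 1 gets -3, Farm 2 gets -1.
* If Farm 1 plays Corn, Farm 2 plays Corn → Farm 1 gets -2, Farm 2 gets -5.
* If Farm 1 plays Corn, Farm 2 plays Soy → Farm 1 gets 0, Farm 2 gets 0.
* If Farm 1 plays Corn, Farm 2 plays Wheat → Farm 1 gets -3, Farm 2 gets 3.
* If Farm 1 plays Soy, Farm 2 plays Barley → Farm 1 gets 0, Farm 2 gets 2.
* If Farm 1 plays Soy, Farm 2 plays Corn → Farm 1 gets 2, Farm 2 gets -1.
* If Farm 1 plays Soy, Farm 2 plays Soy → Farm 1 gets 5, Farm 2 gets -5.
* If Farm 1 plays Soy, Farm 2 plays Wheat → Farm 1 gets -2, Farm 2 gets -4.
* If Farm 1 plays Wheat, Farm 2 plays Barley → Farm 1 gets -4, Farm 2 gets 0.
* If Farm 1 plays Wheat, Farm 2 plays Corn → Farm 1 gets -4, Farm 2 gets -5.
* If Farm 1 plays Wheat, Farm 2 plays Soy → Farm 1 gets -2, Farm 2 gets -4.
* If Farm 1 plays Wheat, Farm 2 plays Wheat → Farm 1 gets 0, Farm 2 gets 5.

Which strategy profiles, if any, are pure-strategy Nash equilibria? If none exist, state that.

Pure-strategy Nash equilibria: (Soy, Barley); (Wheat, Wheat)

Farm 1 against Barley: payoffs -3, 0, -4 → best response Soy.
Farm 1 against Corn: payoffs -2, 2, -4 → best response Soy.
Farm 1 against Soy: payoffs 0, 5, -2 → best response Soy.
Farm 1 against Wheat: payoffs -3, -2, 0 → best response Wheat.
Farm 2 against Corn: payoffs -1, -5, 0, 3 → best response Wheat.
Farm 2 against Soy: payoffs 2, -1, -5, -4 → best response Barley.
Farm 2 against Wheat: payoffs 0, -5, -4, 5 → best response Wheat.
Mutual best responses: (Soy, Barley); (Wheat, Wheat).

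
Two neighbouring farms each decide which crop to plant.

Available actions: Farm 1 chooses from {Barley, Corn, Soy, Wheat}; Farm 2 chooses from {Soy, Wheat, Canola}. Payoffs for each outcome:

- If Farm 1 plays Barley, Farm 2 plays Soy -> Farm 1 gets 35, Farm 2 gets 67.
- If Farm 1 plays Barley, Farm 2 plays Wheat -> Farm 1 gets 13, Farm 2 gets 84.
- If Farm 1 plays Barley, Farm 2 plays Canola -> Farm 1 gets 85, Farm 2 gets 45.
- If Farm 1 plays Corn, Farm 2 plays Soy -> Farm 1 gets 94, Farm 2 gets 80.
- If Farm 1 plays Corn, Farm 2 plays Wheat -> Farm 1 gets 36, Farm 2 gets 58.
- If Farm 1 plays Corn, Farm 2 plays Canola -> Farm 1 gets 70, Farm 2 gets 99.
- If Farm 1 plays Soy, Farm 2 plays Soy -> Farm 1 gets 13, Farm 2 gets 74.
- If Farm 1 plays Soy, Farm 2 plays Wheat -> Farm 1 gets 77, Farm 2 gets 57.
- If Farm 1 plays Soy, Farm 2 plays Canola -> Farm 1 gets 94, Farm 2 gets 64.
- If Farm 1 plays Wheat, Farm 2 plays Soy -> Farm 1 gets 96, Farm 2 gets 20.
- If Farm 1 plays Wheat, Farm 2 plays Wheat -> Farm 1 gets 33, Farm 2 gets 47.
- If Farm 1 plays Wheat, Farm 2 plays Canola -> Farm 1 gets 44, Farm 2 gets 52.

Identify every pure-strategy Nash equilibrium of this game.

There is no pure-strategy Nash equilibrium.

Farm 1 against Soy: payoffs 35, 94, 13, 96 → best response Wheat.
Farm 1 against Wheat: payoffs 13, 36, 77, 33 → best response Soy.
Farm 1 against Canola: payoffs 85, 70, 94, 44 → best response Soy.
Farm 2 against Barley: payoffs 67, 84, 45 → best response Wheat.
Farm 2 against Corn: payoffs 80, 58, 99 → best response Canola.
Farm 2 against Soy: payoffs 74, 57, 64 → best response Soy.
Farm 2 against Wheat: payoffs 20, 47, 52 → best response Canola.
No profile is a mutual best response for all players.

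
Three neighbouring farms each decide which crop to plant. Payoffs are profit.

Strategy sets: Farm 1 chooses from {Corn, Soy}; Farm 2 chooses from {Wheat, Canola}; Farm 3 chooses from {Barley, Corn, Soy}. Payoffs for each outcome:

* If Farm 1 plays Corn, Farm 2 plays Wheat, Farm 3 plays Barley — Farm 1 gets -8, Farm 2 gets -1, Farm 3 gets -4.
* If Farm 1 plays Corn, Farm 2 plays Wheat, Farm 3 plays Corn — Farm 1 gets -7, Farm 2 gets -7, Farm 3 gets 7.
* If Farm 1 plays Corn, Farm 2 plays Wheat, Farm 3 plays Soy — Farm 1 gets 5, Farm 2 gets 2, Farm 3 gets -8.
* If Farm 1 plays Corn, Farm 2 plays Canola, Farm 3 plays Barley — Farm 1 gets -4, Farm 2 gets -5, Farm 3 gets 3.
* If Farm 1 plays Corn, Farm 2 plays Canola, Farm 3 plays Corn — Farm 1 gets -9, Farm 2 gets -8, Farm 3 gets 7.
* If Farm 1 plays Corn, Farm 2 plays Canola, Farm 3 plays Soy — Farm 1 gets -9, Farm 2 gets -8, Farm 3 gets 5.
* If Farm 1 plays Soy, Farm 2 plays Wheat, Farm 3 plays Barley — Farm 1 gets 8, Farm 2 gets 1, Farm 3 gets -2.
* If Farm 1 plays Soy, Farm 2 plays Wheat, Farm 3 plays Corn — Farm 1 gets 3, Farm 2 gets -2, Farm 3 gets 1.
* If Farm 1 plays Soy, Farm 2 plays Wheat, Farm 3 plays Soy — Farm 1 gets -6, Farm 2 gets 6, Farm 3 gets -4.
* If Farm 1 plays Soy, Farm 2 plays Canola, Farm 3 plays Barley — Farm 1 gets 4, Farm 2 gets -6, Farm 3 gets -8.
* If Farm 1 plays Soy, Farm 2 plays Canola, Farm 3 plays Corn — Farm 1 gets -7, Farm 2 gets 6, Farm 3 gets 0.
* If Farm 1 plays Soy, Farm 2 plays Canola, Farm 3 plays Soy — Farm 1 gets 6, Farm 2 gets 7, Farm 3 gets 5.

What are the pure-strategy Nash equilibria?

For each player, find the best response to each opponent profile; mutual best responses are the pure NE.
Farm 1 against (Wheat, Barley): payoffs -8, 8 → best response Soy.
Farm 1 against (Wheat, Corn): payoffs -7, 3 → best response Soy.
Farm 1 against (Wheat, Soy): payoffs 5, -6 → best response Corn.
Farm 1 against (Canola, Barley): payoffs -4, 4 → best response Soy.
Farm 1 against (Canola, Corn): payoffs -9, -7 → best response Soy.
Farm 1 against (Canola, Soy): payoffs -9, 6 → best response Soy.
Farm 2 against (Corn, Barley): payoffs -1, -5 → best response Wheat.
Farm 2 against (Corn, Corn): payoffs -7, -8 → best response Wheat.
Farm 2 against (Corn, Soy): payoffs 2, -8 → best response Wheat.
Farm 2 against (Soy, Barley): payoffs 1, -6 → best response Wheat.
Farm 2 against (Soy, Corn): payoffs -2, 6 → best response Canola.
Farm 2 against (Soy, Soy): payoffs 6, 7 → best response Canola.
Farm 3 against (Corn, Wheat): payoffs -4, 7, -8 → best response Corn.
Farm 3 against (Corn, Canola): payoffs 3, 7, 5 → best response Corn.
Farm 3 against (Soy, Wheat): payoffs -2, 1, -4 → best response Corn.
Farm 3 against (Soy, Canola): payoffs -8, 0, 5 → best response Soy.
Mutual best responses: (Soy, Canola, Soy).

Pure NE: (Soy, Canola, Soy)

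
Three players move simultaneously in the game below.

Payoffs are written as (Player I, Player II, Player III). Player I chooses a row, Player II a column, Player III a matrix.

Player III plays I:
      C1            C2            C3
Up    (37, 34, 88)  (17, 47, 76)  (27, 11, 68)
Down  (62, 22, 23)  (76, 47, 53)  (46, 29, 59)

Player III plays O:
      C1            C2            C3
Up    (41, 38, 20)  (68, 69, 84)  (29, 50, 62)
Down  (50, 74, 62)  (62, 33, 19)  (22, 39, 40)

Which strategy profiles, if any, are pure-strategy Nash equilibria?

Pure-strategy Nash equilibria: (Up, C2, O); (Down, C1, O); (Down, C2, I)

(Up, C1, I): Player I can switch to Down (37 → 62). Not NE.
(Up, C1, O): Player I can switch to Down (41 → 50). Not NE.
(Up, C2, I): Player I can switch to Down (17 → 76). Not NE.
(Up, C2, O): Player I gets 68, best alternative 62; Player II gets 69, best alternative 50; Player III gets 84, best alternative 76. No profitable deviation — NE.
(Up, C3, I): Player I can switch to Down (27 → 46). Not NE.
(Up, C3, O): Player II can switch to C2 (50 → 69). Not NE.
(Down, C1, I): Player II can switch to C2 (22 → 47). Not NE.
(Down, C1, O): Player I gets 50, best alternative 41; Player II gets 74, best alternative 39; Player III gets 62, best alternative 23. No profitable deviation — NE.
(Down, C2, I): Player I gets 76, best alternative 17; Player II gets 47, best alternative 29; Player III gets 53, best alternative 19. No profitable deviation — NE.
(Down, C2, O): Player I can switch to Up (62 → 68). Not NE.
(Down, C3, I): Player II can switch to C2 (29 → 47). Not NE.
(The remaining 1 profile has a profitable deviation by the same check.)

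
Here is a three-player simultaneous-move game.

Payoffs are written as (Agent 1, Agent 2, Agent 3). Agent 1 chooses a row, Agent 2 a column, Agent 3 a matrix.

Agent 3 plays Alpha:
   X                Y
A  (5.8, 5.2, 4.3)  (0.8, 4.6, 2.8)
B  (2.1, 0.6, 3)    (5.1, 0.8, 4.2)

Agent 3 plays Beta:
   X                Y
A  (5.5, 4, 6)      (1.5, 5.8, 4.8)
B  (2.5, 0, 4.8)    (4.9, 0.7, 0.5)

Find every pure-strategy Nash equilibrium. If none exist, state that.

Pure NE: (B, Y, Alpha)

Agent 1 against (X, Alpha): payoffs 5.8, 2.1 → best response A.
Agent 1 against (X, Beta): payoffs 5.5, 2.5 → best response A.
Agent 1 against (Y, Alpha): payoffs 0.8, 5.1 → best response B.
Agent 1 against (Y, Beta): payoffs 1.5, 4.9 → best response B.
Agent 2 against (A, Alpha): payoffs 5.2, 4.6 → best response X.
Agent 2 against (A, Beta): payoffs 4, 5.8 → best response Y.
Agent 2 against (B, Alpha): payoffs 0.6, 0.8 → best response Y.
Agent 2 against (B, Beta): payoffs 0, 0.7 → best response Y.
Agent 3 against (A, X): payoffs 4.3, 6 → best response Beta.
Agent 3 against (A, Y): payoffs 2.8, 4.8 → best response Beta.
Agent 3 against (B, X): payoffs 3, 4.8 → best response Beta.
Agent 3 against (B, Y): payoffs 4.2, 0.5 → best response Alpha.
Mutual best responses: (B, Y, Alpha).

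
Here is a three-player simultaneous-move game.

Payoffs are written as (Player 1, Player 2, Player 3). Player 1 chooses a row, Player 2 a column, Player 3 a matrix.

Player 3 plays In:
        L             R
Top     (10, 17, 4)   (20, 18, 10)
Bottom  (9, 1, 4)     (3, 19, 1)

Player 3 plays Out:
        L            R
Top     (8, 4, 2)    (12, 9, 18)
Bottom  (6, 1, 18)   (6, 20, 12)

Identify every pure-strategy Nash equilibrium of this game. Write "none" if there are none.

For each player, find the best response to each opponent profile; mutual best responses are the pure NE.
Player 1 against (L, In): payoffs 10, 9 → best response Top.
Player 1 against (L, Out): payoffs 8, 6 → best response Top.
Player 1 against (R, In): payoffs 20, 3 → best response Top.
Player 1 against (R, Out): payoffs 12, 6 → best response Top.
Player 2 against (Top, In): payoffs 17, 18 → best response R.
Player 2 against (Top, Out): payoffs 4, 9 → best response R.
Player 2 against (Bottom, In): payoffs 1, 19 → best response R.
Player 2 against (Bottom, Out): payoffs 1, 20 → best response R.
Player 3 against (Top, L): payoffs 4, 2 → best response In.
Player 3 against (Top, R): payoffs 10, 18 → best response Out.
Player 3 against (Bottom, L): payoffs 4, 18 → best response Out.
Player 3 against (Bottom, R): payoffs 1, 12 → best response Out.
Mutual best responses: (Top, R, Out).

The unique pure-strategy Nash equilibrium is (Top, R, Out).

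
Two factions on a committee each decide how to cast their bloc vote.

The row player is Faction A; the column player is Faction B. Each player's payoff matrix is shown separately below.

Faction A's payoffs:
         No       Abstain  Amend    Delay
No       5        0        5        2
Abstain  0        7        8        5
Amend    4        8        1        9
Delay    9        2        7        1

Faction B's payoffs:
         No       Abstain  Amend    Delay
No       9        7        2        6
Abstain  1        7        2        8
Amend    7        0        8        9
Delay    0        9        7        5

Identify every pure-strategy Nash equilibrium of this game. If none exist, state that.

Check each profile: it is a Nash equilibrium iff no player can strictly gain by switching unilaterally.
(No, No): Faction A can switch to Delay (5 → 9). Not NE.
(No, Abstain): Faction A can switch to Abstain (0 → 7). Not NE.
(No, Amend): Faction A can switch to Abstain (5 → 8). Not NE.
(No, Delay): Faction A can switch to Abstain (2 → 5). Not NE.
(Abstain, No): Faction A can switch to No (0 → 5). Not NE.
(Abstain, Abstain): Faction A can switch to Amend (7 → 8). Not NE.
(Abstain, Amend): Faction B can switch to Abstain (2 → 7). Not NE.
(Abstain, Delay): Faction A can switch to Amend (5 → 9). Not NE.
(Amend, No): Faction A can switch to No (4 → 5). Not NE.
(Amend, Abstain): Faction B can switch to No (0 → 7). Not NE.
(Amend, Amend): Faction A can switch to No (1 → 5). Not NE.
(Amend, Delay): Faction A gets 9, best alternative 5; Faction B gets 9, best alternative 8. No profitable deviation — NE.
(Delay, No): Faction B can switch to Abstain (0 → 9). Not NE.
(The remaining 3 profiles each have a profitable deviation by the same check.)

The unique pure-strategy Nash equilibrium is (Amend, Delay).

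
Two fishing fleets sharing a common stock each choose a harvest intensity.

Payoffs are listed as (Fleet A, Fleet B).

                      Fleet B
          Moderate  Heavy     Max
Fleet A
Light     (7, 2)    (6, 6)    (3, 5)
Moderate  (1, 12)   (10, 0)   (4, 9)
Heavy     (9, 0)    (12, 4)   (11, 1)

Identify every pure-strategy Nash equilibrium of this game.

(Heavy, Heavy)

(Light, Moderate): Fleet A can switch to Heavy (7 → 9). Not NE.
(Light, Heavy): Fleet A can switch to Moderate (6 → 10). Not NE.
(Light, Max): Fleet A can switch to Moderate (3 → 4). Not NE.
(Moderate, Moderate): Fleet A can switch to Light (1 → 7). Not NE.
(Moderate, Heavy): Fleet A can switch to Heavy (10 → 12). Not NE.
(Moderate, Max): Fleet A can switch to Heavy (4 → 11). Not NE.
(Heavy, Moderate): Fleet B can switch to Heavy (0 → 4). Not NE.
(Heavy, Heavy): Fleet A gets 12, best alternative 10; Fleet B gets 4, best alternative 1. No profitable deviation — NE.
(Heavy, Max): Fleet B can switch to Heavy (1 → 4). Not NE.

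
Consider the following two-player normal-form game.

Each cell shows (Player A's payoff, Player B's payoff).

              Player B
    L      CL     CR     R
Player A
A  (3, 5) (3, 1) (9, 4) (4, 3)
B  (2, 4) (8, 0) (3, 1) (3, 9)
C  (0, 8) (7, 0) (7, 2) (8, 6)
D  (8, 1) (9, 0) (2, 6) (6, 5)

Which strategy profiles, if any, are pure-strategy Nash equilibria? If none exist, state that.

Player A against L: payoffs 3, 2, 0, 8 → best response D.
Player A against CL: payoffs 3, 8, 7, 9 → best response D.
Player A against CR: payoffs 9, 3, 7, 2 → best response A.
Player A against R: payoffs 4, 3, 8, 6 → best response C.
Player B against A: payoffs 5, 1, 4, 3 → best response L.
Player B against B: payoffs 4, 0, 1, 9 → best response R.
Player B against C: payoffs 8, 0, 2, 6 → best response L.
Player B against D: payoffs 1, 0, 6, 5 → best response CR.
No profile is a mutual best response for all players.

No pure-strategy Nash equilibrium.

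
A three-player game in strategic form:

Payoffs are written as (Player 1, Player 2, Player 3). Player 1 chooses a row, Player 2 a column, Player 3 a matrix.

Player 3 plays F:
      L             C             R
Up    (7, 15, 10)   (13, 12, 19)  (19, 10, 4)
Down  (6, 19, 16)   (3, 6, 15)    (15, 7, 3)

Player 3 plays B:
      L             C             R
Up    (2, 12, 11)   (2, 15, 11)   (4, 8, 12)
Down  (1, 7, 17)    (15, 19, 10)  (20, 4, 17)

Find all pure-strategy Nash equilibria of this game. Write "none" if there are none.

This game has no pure Nash equilibrium.

Mark each player's best response to every combination of opponents' strategies; a profile where every player is best-responding is a pure Nash equilibrium.
Player 1 against (L, F): payoffs 7, 6 → best response Up.
Player 1 against (L, B): payoffs 2, 1 → best response Up.
Player 1 against (C, F): payoffs 13, 3 → best response Up.
Player 1 against (C, B): payoffs 2, 15 → best response Down.
Player 1 against (R, F): payoffs 19, 15 → best response Up.
Player 1 against (R, B): payoffs 4, 20 → best response Down.
Player 2 against (Up, F): payoffs 15, 12, 10 → best response L.
Player 2 against (Up, B): payoffs 12, 15, 8 → best response C.
Player 2 against (Down, F): payoffs 19, 6, 7 → best response L.
Player 2 against (Down, B): payoffs 7, 19, 4 → best response C.
Player 3 against (Up, L): payoffs 10, 11 → best response B.
Player 3 against (Up, C): payoffs 19, 11 → best response F.
Player 3 against (Up, R): payoffs 4, 12 → best response B.
Player 3 against (Down, L): payoffs 16, 17 → best response B.
Player 3 against (Down, C): payoffs 15, 10 → best response F.
Player 3 against (Down, R): payoffs 3, 17 → best response B.
No profile is a mutual best response for all players.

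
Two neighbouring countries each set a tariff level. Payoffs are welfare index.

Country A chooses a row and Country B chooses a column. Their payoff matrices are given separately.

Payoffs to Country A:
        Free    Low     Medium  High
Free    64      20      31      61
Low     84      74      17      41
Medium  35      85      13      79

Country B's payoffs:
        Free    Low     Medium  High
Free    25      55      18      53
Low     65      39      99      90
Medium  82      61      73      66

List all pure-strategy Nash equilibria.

Country A against Free: payoffs 64, 84, 35 → best response Low.
Country A against Low: payoffs 20, 74, 85 → best response Medium.
Country A against Medium: payoffs 31, 17, 13 → best response Free.
Country A against High: payoffs 61, 41, 79 → best response Medium.
Country B against Free: payoffs 25, 55, 18, 53 → best response Low.
Country B against Low: payoffs 65, 39, 99, 90 → best response Medium.
Country B against Medium: payoffs 82, 61, 73, 66 → best response Free.
No profile is a mutual best response for all players.

No pure-strategy Nash equilibrium.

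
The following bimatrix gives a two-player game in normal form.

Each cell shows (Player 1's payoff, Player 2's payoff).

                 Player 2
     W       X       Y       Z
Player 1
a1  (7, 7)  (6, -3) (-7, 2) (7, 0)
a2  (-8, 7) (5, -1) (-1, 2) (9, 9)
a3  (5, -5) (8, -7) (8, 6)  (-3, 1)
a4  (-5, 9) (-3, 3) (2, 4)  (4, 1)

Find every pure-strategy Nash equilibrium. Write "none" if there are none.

The pure Nash equilibria are (a1, W); (a2, Z); (a3, Y).

Player 1 against W: payoffs 7, -8, 5, -5 → best response a1.
Player 1 against X: payoffs 6, 5, 8, -3 → best response a3.
Player 1 against Y: payoffs -7, -1, 8, 2 → best response a3.
Player 1 against Z: payoffs 7, 9, -3, 4 → best response a2.
Player 2 against a1: payoffs 7, -3, 2, 0 → best response W.
Player 2 against a2: payoffs 7, -1, 2, 9 → best response Z.
Player 2 against a3: payoffs -5, -7, 6, 1 → best response Y.
Player 2 against a4: payoffs 9, 3, 4, 1 → best response W.
Mutual best responses: (a1, W); (a2, Z); (a3, Y).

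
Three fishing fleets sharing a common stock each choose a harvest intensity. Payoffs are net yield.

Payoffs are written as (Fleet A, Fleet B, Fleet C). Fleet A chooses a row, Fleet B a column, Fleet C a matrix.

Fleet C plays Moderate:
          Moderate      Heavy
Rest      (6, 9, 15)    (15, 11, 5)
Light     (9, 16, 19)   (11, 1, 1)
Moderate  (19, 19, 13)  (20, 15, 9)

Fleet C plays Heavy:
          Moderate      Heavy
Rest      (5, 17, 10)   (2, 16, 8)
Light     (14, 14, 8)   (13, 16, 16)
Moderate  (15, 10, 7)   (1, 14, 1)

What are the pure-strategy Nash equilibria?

Fleet A against (Moderate, Moderate): payoffs 6, 9, 19 → best response Moderate.
Fleet A against (Moderate, Heavy): payoffs 5, 14, 15 → best response Moderate.
Fleet A against (Heavy, Moderate): payoffs 15, 11, 20 → best response Moderate.
Fleet A against (Heavy, Heavy): payoffs 2, 13, 1 → best response Light.
Fleet B against (Rest, Moderate): payoffs 9, 11 → best response Heavy.
Fleet B against (Rest, Heavy): payoffs 17, 16 → best response Moderate.
Fleet B against (Light, Moderate): payoffs 16, 1 → best response Moderate.
Fleet B against (Light, Heavy): payoffs 14, 16 → best response Heavy.
Fleet B against (Moderate, Moderate): payoffs 19, 15 → best response Moderate.
Fleet B against (Moderate, Heavy): payoffs 10, 14 → best response Heavy.
Fleet C against (Rest, Moderate): payoffs 15, 10 → best response Moderate.
Fleet C against (Rest, Heavy): payoffs 5, 8 → best response Heavy.
Fleet C against (Light, Moderate): payoffs 19, 8 → best response Moderate.
Fleet C against (Light, Heavy): payoffs 1, 16 → best response Heavy.
Fleet C against (Moderate, Moderate): payoffs 13, 7 → best response Moderate.
Fleet C against (Moderate, Heavy): payoffs 9, 1 → best response Moderate.
Mutual best responses: (Light, Heavy, Heavy); (Moderate, Moderate, Moderate).

The pure Nash equilibria are (Light, Heavy, Heavy), (Moderate, Moderate, Moderate).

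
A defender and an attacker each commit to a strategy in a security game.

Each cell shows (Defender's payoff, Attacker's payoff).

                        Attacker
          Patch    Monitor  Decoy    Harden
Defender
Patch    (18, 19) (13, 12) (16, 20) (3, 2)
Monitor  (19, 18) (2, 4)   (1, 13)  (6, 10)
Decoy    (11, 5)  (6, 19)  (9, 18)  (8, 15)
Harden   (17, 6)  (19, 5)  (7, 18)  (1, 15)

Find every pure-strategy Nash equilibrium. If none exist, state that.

(Patch, Decoy); (Monitor, Patch)

Defender against Patch: payoffs 18, 19, 11, 17 → best response Monitor.
Defender against Monitor: payoffs 13, 2, 6, 19 → best response Harden.
Defender against Decoy: payoffs 16, 1, 9, 7 → best response Patch.
Defender against Harden: payoffs 3, 6, 8, 1 → best response Decoy.
Attacker against Patch: payoffs 19, 12, 20, 2 → best response Decoy.
Attacker against Monitor: payoffs 18, 4, 13, 10 → best response Patch.
Attacker against Decoy: payoffs 5, 19, 18, 15 → best response Monitor.
Attacker against Harden: payoffs 6, 5, 18, 15 → best response Decoy.
Mutual best responses: (Patch, Decoy); (Monitor, Patch).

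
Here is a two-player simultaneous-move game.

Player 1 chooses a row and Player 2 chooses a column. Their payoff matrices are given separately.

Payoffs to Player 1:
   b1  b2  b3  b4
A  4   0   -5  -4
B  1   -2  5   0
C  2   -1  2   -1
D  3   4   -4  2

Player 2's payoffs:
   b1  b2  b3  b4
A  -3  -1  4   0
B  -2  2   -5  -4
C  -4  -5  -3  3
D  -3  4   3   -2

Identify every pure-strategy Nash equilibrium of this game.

Player 1 against b1: payoffs 4, 1, 2, 3 → best response A.
Player 1 against b2: payoffs 0, -2, -1, 4 → best response D.
Player 1 against b3: payoffs -5, 5, 2, -4 → best response B.
Player 1 against b4: payoffs -4, 0, -1, 2 → best response D.
Player 2 against A: payoffs -3, -1, 4, 0 → best response b3.
Player 2 against B: payoffs -2, 2, -5, -4 → best response b2.
Player 2 against C: payoffs -4, -5, -3, 3 → best response b4.
Player 2 against D: payoffs -3, 4, 3, -2 → best response b2.
Mutual best responses: (D, b2).

(D, b2)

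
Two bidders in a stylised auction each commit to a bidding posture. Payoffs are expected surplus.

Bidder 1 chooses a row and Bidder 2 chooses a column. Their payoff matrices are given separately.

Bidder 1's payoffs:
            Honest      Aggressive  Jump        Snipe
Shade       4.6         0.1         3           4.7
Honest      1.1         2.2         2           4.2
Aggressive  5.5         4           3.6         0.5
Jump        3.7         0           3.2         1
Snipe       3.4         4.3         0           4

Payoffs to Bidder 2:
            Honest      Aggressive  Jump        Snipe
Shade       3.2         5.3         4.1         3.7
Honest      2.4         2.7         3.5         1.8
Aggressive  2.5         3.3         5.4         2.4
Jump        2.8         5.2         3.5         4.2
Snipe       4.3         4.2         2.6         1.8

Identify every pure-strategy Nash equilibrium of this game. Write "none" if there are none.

The unique pure-strategy Nash equilibrium is (Aggressive, Jump).

Bidder 1 against Honest: payoffs 4.6, 1.1, 5.5, 3.7, 3.4 → best response Aggressive.
Bidder 1 against Aggressive: payoffs 0.1, 2.2, 4, 0, 4.3 → best response Snipe.
Bidder 1 against Jump: payoffs 3, 2, 3.6, 3.2, 0 → best response Aggressive.
Bidder 1 against Snipe: payoffs 4.7, 4.2, 0.5, 1, 4 → best response Shade.
Bidder 2 against Shade: payoffs 3.2, 5.3, 4.1, 3.7 → best response Aggressive.
Bidder 2 against Honest: payoffs 2.4, 2.7, 3.5, 1.8 → best response Jump.
Bidder 2 against Aggressive: payoffs 2.5, 3.3, 5.4, 2.4 → best response Jump.
Bidder 2 against Jump: payoffs 2.8, 5.2, 3.5, 4.2 → best response Aggressive.
Bidder 2 against Snipe: payoffs 4.3, 4.2, 2.6, 1.8 → best response Honest.
Mutual best responses: (Aggressive, Jump).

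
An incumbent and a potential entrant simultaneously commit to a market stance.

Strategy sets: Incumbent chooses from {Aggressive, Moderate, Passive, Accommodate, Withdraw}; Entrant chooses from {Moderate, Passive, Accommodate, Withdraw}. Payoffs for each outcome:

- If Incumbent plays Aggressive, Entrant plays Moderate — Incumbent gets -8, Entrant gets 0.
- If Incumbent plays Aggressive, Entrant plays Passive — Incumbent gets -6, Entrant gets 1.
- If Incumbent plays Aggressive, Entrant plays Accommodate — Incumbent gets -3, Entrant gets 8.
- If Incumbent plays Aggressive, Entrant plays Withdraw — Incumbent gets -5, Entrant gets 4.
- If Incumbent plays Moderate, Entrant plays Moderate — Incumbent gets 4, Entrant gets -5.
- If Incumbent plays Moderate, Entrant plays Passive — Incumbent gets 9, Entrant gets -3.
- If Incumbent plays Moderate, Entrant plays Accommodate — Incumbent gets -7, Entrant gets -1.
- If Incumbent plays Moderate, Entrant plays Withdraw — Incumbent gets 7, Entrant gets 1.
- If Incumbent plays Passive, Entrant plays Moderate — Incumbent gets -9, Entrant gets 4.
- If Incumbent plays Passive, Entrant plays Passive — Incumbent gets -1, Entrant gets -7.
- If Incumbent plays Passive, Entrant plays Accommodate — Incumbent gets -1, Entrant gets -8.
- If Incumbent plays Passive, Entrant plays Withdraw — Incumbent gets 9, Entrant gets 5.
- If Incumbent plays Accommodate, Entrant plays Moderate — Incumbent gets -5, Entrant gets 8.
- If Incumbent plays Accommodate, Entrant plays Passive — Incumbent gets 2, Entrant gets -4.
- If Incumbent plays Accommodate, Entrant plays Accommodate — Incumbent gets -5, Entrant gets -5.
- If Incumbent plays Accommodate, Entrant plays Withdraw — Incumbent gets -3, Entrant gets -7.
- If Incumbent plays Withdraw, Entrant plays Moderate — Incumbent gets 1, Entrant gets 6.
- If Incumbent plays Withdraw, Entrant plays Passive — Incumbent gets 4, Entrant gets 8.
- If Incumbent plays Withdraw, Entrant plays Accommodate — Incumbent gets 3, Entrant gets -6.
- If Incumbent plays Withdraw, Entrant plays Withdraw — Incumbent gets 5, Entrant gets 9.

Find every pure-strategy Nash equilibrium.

Incumbent against Moderate: payoffs -8, 4, -9, -5, 1 → best response Moderate.
Incumbent against Passive: payoffs -6, 9, -1, 2, 4 → best response Moderate.
Incumbent against Accommodate: payoffs -3, -7, -1, -5, 3 → best response Withdraw.
Incumbent against Withdraw: payoffs -5, 7, 9, -3, 5 → best response Passive.
Entrant against Aggressive: payoffs 0, 1, 8, 4 → best response Accommodate.
Entrant against Moderate: payoffs -5, -3, -1, 1 → best response Withdraw.
Entrant against Passive: payoffs 4, -7, -8, 5 → best response Withdraw.
Entrant against Accommodate: payoffs 8, -4, -5, -7 → best response Moderate.
Entrant against Withdraw: payoffs 6, 8, -6, 9 → best response Withdraw.
Mutual best responses: (Passive, Withdraw).

The unique pure-strategy Nash equilibrium is (Passive, Withdraw).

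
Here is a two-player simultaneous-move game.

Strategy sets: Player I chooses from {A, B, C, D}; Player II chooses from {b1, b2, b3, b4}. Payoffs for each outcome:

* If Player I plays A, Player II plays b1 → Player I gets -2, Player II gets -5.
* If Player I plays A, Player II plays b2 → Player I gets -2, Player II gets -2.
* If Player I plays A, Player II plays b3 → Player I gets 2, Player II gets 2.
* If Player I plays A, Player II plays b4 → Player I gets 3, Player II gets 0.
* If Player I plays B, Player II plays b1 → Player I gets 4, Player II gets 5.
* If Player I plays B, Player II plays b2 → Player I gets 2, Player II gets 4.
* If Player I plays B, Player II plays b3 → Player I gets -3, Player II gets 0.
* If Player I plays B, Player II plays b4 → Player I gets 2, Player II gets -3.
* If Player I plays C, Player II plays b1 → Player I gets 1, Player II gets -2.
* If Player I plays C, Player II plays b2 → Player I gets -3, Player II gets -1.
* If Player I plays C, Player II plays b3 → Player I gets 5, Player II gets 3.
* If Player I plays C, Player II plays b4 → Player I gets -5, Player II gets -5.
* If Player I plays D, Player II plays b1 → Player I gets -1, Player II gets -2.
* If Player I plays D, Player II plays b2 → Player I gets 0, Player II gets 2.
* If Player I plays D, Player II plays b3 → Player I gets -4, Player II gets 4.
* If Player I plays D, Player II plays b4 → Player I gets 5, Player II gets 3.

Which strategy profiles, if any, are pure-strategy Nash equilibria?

(B, b1), (C, b3)

Mark each player's best response to every combination of opponents' strategies; a profile where every player is best-responding is a pure Nash equilibrium.
Player I against b1: payoffs -2, 4, 1, -1 → best response B.
Player I against b2: payoffs -2, 2, -3, 0 → best response B.
Player I against b3: payoffs 2, -3, 5, -4 → best response C.
Player I against b4: payoffs 3, 2, -5, 5 → best response D.
Player II against A: payoffs -5, -2, 2, 0 → best response b3.
Player II against B: payoffs 5, 4, 0, -3 → best response b1.
Player II against C: payoffs -2, -1, 3, -5 → best response b3.
Player II against D: payoffs -2, 2, 4, 3 → best response b3.
Mutual best responses: (B, b1); (C, b3).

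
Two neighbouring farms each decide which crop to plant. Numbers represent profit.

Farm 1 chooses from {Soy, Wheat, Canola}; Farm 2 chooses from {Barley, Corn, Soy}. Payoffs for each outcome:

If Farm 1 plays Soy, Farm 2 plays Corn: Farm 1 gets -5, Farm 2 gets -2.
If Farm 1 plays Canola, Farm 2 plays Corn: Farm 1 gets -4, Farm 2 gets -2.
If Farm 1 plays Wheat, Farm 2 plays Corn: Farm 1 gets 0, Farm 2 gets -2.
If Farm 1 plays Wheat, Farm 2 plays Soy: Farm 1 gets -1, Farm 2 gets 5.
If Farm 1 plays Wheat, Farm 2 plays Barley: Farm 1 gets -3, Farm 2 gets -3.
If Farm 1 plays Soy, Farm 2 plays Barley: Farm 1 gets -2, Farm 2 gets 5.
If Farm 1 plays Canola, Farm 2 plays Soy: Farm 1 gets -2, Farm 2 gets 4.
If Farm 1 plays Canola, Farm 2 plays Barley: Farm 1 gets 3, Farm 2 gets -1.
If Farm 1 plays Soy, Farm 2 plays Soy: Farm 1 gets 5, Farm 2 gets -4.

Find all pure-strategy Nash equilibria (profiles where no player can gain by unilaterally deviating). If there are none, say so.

Mark each player's best response to every combination of opponents' strategies; a profile where every player is best-responding is a pure Nash equilibrium.
Farm 1 against Barley: payoffs -2, -3, 3 → best response Canola.
Farm 1 against Corn: payoffs -5, 0, -4 → best response Wheat.
Farm 1 against Soy: payoffs 5, -1, -2 → best response Soy.
Farm 2 against Soy: payoffs 5, -2, -4 → best response Barley.
Farm 2 against Wheat: payoffs -3, -2, 5 → best response Soy.
Farm 2 against Canola: payoffs -1, -2, 4 → best response Soy.
No profile is a mutual best response for all players.

There is no pure-strategy Nash equilibrium.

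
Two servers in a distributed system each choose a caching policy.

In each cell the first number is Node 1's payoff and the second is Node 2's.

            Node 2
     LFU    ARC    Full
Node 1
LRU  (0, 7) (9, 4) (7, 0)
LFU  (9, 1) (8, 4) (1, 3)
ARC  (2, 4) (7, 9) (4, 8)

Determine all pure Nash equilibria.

No pure-strategy Nash equilibrium.

Check each profile: it is a Nash equilibrium iff no player can strictly gain by switching unilaterally.
(LRU, LFU): Node 1 can switch to LFU (0 → 9). Not NE.
(LRU, ARC): Node 2 can switch to LFU (4 → 7). Not NE.
(LRU, Full): Node 2 can switch to LFU (0 → 7). Not NE.
(LFU, LFU): Node 2 can switch to ARC (1 → 4). Not NE.
(LFU, ARC): Node 1 can switch to LRU (8 → 9). Not NE.
(LFU, Full): Node 1 can switch to LRU (1 → 7). Not NE.
(ARC, LFU): Node 1 can switch to LFU (2 → 9). Not NE.
(ARC, ARC): Node 1 can switch to LRU (7 → 9). Not NE.
(ARC, Full): Node 1 can switch to LRU (4 → 7). Not NE.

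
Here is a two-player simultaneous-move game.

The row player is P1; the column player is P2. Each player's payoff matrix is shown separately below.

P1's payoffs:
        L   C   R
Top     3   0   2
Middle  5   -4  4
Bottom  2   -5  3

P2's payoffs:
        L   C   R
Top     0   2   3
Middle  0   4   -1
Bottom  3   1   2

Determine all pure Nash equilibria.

none

For each strategy profile, look for a profitable unilateral deviation.
(Top, L): P1 can switch to Middle (3 → 5). Not NE.
(Top, C): P2 can switch to R (2 → 3). Not NE.
(Top, R): P1 can switch to Middle (2 → 4). Not NE.
(Middle, L): P2 can switch to C (0 → 4). Not NE.
(Middle, C): P1 can switch to Top (-4 → 0). Not NE.
(Middle, R): P2 can switch to L (-1 → 0). Not NE.
(The remaining 3 profiles each have a profitable deviation by the same check.)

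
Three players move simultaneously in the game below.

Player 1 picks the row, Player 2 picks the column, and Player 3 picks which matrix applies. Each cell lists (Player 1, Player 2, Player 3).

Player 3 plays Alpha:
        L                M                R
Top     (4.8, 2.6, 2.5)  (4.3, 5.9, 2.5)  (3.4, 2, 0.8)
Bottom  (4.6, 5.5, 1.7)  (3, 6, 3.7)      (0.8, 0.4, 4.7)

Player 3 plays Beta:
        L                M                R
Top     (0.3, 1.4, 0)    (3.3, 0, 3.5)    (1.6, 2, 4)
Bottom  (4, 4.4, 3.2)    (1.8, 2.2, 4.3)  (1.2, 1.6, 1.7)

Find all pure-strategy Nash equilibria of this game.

(Top, L, Alpha): Player 2 can switch to M (2.6 → 5.9). Not NE.
(Top, L, Beta): Player 1 can switch to Bottom (0.3 → 4). Not NE.
(Top, M, Alpha): Player 3 can switch to Beta (2.5 → 3.5). Not NE.
(Top, M, Beta): Player 2 can switch to L (0 → 1.4). Not NE.
(Top, R, Alpha): Player 2 can switch to L (2 → 2.6). Not NE.
(Top, R, Beta): Player 1 gets 1.6, best alternative 1.2; Player 2 gets 2, best alternative 1.4; Player 3 gets 4, best alternative 0.8. No profitable deviation — NE.
(Bottom, L, Alpha): Player 1 can switch to Top (4.6 → 4.8). Not NE.
(Bottom, L, Beta): Player 1 gets 4, best alternative 0.3; Player 2 gets 4.4, best alternative 2.2; Player 3 gets 3.2, best alternative 1.7. No profitable deviation — NE.
(The remaining 4 profiles each have a profitable deviation by the same check.)

Pure-strategy Nash equilibria: (Top, R, Beta) and (Bottom, L, Beta)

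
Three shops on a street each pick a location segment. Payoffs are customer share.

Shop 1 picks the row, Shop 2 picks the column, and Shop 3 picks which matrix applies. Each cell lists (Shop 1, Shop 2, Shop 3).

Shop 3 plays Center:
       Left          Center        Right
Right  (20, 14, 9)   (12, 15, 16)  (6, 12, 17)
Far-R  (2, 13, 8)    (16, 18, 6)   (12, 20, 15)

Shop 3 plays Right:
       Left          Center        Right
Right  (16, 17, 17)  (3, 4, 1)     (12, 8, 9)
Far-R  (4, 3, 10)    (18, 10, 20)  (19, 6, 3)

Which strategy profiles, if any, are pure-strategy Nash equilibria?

Check each profile: it is a Nash equilibrium iff no player can strictly gain by switching unilaterally.
(Right, Left, Center): Shop 2 can switch to Center (14 → 15). Not NE.
(Right, Left, Right): Shop 1 gets 16, best alternative 4; Shop 2 gets 17, best alternative 8; Shop 3 gets 17, best alternative 9. No profitable deviation — NE.
(Right, Center, Center): Shop 1 can switch to Far-R (12 → 16). Not NE.
(Right, Center, Right): Shop 1 can switch to Far-R (3 → 18). Not NE.
(Right, Right, Center): Shop 1 can switch to Far-R (6 → 12). Not NE.
(Right, Right, Right): Shop 1 can switch to Far-R (12 → 19). Not NE.
(Far-R, Left, Center): Shop 1 can switch to Right (2 → 20). Not NE.
(Far-R, Center, Right): Shop 1 gets 18, best alternative 3; Shop 2 gets 10, best alternative 6; Shop 3 gets 20, best alternative 6. No profitable deviation — NE.
(Far-R, Right, Center): Shop 1 gets 12, best alternative 6; Shop 2 gets 20, best alternative 18; Shop 3 gets 15, best alternative 3. No profitable deviation — NE.
(The remaining 3 profiles each have a profitable deviation by the same check.)

The pure Nash equilibria are (Right, Left, Right) and (Far-R, Center, Right) and (Far-R, Right, Center).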